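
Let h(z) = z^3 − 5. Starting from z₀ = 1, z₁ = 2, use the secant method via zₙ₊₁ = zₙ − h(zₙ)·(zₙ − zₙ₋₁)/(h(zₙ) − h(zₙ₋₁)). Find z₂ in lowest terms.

h(1) = −4, h(2) = 3. z₂ = 2 − 3·(2 − 1)/(3 − (−4)) = 11/7.

11/7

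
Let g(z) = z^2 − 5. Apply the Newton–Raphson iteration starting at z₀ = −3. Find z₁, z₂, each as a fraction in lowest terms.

g'(z) = 2z.
g(−3) = 4, g'(−3) = −6, so z₁ = (−3) − 4/(−6) = −7/3.
g(−7/3) = 4/9, g'(−7/3) = −14/3, so z₂ = (−7/3) − (4/9)/(−14/3) = −47/21.

z₁ = −7/3, z₂ = −47/21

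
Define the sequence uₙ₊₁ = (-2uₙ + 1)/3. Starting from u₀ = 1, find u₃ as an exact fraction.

-1/27

u₁ = (-2·1 + 1)/3 = -1/3.
u₂ = (-2·(-1/3) + 1)/3 = 5/9.
u₃ = (-2·(5/9) + 1)/3 = -1/27.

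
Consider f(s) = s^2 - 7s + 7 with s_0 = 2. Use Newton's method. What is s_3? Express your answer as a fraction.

139/115

f'(s) = 2s - 7.
f(2) = -3, f'(2) = -3, so s_1 = 2 - (-3)/(-3) = 1.
f(1) = 1, f'(1) = -5, so s_2 = 1 - 1/(-5) = 6/5.
f(6/5) = 1/25, f'(6/5) = -23/5, so s_3 = (6/5) - (1/25)/(-23/5) = 139/115.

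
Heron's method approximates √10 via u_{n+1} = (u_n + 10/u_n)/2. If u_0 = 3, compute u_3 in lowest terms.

u_1 = (3 + 10/3)/2 = 19/6.
u_2 = (19/6 + 10/(19/6))/2 = 721/228.
u_3 = (721/228 + 10/(721/228))/2 = 1039681/328776.

1039681/328776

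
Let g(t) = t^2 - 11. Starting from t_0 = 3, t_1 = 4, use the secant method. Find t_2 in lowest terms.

23/7

g(3) = -2, g(4) = 5. t_2 = 4 - 5·(4 - 3)/(5 - (-2)) = 23/7.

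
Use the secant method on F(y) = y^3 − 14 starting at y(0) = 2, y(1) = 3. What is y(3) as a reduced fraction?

18386/7693

F(2) = −6, F(3) = 13. y(2) = 3 − 13·(3 − 2)/(13 − (−6)) = 44/19.
F(3) = 13, F(44/19) = −10842/6859. y(3) = (44/19) − (−10842/6859)·((44/19) − 3)/((−10842/6859) − 13) = 18386/7693.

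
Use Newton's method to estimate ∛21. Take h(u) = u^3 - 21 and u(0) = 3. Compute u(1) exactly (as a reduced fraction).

25/9

h'(u) = 3u^2.
h(3) = 6, h'(3) = 27, so u(1) = 3 - 6/27 = 25/9.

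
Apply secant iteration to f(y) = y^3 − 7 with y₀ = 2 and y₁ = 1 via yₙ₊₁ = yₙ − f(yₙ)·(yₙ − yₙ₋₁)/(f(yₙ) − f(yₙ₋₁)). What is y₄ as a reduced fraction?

10814185/5656543

f(2) = 1, f(1) = −6. y₂ = 1 − (−6)·(1 − 2)/((−6) − 1) = 13/7.
f(1) = −6, f(13/7) = −204/343. y₃ = (13/7) − (−204/343)·((13/7) − 1)/((−204/343) − (−6)) = 201/103.
f(13/7) = −204/343, f(201/103) = 471512/1092727. y₄ = (201/103) − (471512/1092727)·((201/103) − (13/7))/((471512/1092727) − (−204/343)) = 10814185/5656543.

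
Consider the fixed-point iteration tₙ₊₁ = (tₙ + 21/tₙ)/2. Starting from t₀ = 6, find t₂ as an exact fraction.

697/152

t₁ = (6 + 21/6)/2 = 19/4.
t₂ = (19/4 + 21/(19/4))/2 = 697/152.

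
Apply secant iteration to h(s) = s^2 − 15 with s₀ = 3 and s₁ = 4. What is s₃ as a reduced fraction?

213/55

h(3) = −6, h(4) = 1. s₂ = 4 − 1·(4 − 3)/(1 − (−6)) = 27/7.
h(4) = 1, h(27/7) = −6/49. s₃ = (27/7) − (−6/49)·((27/7) − 4)/((−6/49) − 1) = 213/55.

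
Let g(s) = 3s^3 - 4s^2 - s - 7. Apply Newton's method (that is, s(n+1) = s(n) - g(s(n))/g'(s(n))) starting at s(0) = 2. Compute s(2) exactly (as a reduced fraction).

g'(s) = 9s^2 - 8s - 1.
g(2) = -1, g'(2) = 19, so s(1) = 2 - (-1)/19 = 39/19.
g(39/19) = 269/6859, g'(39/19) = 7400/361, so s(2) = (39/19) - (269/6859)/(7400/361) = 288331/140600.

288331/140600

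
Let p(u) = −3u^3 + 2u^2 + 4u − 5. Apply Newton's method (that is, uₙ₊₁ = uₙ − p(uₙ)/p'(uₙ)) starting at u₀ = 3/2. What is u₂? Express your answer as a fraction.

−19181/117465

p'(u) = −9u^2 + 4u + 4.
p(3/2) = −37/8, p'(3/2) = −41/4, so u₁ = (3/2) − (−37/8)/(−41/4) = 43/41.
p(43/41) = −142376/68921, p'(43/41) = −2865/1681, so u₂ = (43/41) − (−142376/68921)/(−2865/1681) = −19181/117465.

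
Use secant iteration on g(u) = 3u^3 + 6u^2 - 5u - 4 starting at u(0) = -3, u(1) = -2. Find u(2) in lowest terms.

g(-3) = -16, g(-2) = 6. u(2) = (-2) - 6·((-2) - (-3))/(6 - (-16)) = -25/11.

-25/11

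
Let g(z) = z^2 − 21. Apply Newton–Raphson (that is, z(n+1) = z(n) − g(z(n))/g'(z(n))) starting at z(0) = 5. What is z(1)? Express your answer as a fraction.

g'(z) = 2z.
g(5) = 4, g'(5) = 10, so z(1) = 5 − 4/10 = 23/5.

23/5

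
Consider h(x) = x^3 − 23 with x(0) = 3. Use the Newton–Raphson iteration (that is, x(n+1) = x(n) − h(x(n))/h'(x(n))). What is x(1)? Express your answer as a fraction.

77/27

h'(x) = 3x^2.
h(3) = 4, h'(3) = 27, so x(1) = 3 − 4/27 = 77/27.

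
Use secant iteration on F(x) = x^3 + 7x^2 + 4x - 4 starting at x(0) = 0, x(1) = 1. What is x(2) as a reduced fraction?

1/3

F(0) = -4, F(1) = 8. x(2) = 1 - 8·(1 - 0)/(8 - (-4)) = 1/3.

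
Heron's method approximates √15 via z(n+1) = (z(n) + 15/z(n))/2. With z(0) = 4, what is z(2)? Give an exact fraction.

z(1) = (4 + 15/4)/2 = 31/8.
z(2) = (31/8 + 15/(31/8))/2 = 1921/496.

1921/496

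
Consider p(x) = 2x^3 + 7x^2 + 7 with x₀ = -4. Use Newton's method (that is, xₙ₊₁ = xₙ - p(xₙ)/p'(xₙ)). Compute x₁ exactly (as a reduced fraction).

p'(x) = 6x^2 + 14x.
p(-4) = -9, p'(-4) = 40, so x₁ = (-4) - (-9)/40 = -151/40.

-151/40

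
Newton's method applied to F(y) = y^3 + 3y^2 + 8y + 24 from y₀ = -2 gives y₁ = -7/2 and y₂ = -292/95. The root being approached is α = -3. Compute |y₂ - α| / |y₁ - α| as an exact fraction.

y₁ - α = -7/2 - (-3) = -7/2 + 3 = -1/2, so |y₁ - α| = 1/2.
y₂ - α = -292/95 - (-3) = -292/95 + 3 = -7/95, so |y₂ - α| = 7/95.
Ratio = (7/95) / (1/2) = 14/95.

14/95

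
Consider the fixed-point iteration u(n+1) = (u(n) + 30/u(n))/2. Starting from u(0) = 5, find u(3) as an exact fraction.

u(1) = (5 + 30/5)/2 = 11/2.
u(2) = (11/2 + 30/(11/2))/2 = 241/44.
u(3) = (241/44 + 30/(241/44))/2 = 116161/21208.

116161/21208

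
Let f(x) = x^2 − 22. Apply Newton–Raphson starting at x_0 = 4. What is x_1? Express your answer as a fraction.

f'(x) = 2x.
f(4) = −6, f'(4) = 8, so x_1 = 4 − (−6)/8 = 19/4.

19/4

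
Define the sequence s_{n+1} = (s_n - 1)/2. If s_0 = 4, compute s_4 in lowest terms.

s_1 = (4 - 1)/2 = 3/2.
s_2 = ((3/2) - 1)/2 = 1/4.
s_3 = ((1/4) - 1)/2 = -3/8.
s_4 = ((-3/8) - 1)/2 = -11/16.

-11/16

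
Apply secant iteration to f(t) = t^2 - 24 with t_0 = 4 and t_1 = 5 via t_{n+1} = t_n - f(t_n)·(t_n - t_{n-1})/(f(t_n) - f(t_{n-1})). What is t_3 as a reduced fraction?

436/89

f(4) = -8, f(5) = 1. t_2 = 5 - 1·(5 - 4)/(1 - (-8)) = 44/9.
f(5) = 1, f(44/9) = -8/81. t_3 = (44/9) - (-8/81)·((44/9) - 5)/((-8/81) - 1) = 436/89.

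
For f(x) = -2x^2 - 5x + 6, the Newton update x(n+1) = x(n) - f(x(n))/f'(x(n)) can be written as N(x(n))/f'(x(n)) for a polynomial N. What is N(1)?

f'(x) = -4x - 5.
N(x) = x·f'(x) - f(x) = x·(-4x - 5) - (-2x^2 - 5x + 6) = -2x^2 - 6.
N(1) = -8.

-8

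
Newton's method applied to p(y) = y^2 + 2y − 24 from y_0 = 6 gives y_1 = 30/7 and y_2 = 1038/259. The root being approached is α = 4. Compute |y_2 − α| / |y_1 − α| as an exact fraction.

y_1 − α = 30/7 − 4 = 2/7, so |y_1 − α| = 2/7.
y_2 − α = 1038/259 − 4 = 2/259, so |y_2 − α| = 2/259.
Ratio = (2/259) / (2/7) = 1/37.

1/37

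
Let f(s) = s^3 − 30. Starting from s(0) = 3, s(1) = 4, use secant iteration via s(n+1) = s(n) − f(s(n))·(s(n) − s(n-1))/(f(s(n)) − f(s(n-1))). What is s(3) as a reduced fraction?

80271/25886

f(3) = −3, f(4) = 34. s(2) = 4 − 34·(4 − 3)/(34 − (−3)) = 114/37.
f(4) = 34, f(114/37) = −38046/50653. s(3) = (114/37) − (−38046/50653)·((114/37) − 4)/((−38046/50653) − 34) = 80271/25886.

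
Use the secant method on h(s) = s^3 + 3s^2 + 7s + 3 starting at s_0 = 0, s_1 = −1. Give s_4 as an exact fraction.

h(0) = 3, h(−1) = −2. s_2 = (−1) − (−2)·((−1) − 0)/((−2) − 3) = −3/5.
h(−1) = −2, h(−3/5) = −42/125. s_3 = (−3/5) − (−42/125)·((−3/5) − (−1))/((−42/125) − (−2)) = −27/52.
h(−3/5) = −42/125, h(−27/52) = 4809/140608. s_4 = (−27/52) − (4809/140608)·((−27/52) − (−3/5))/((4809/140608) − (−42/125)) = −23313/44263.

−23313/44263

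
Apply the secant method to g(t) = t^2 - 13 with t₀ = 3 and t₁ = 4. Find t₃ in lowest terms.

191/53

g(3) = -4, g(4) = 3. t₂ = 4 - 3·(4 - 3)/(3 - (-4)) = 25/7.
g(4) = 3, g(25/7) = -12/49. t₃ = (25/7) - (-12/49)·((25/7) - 4)/((-12/49) - 3) = 191/53.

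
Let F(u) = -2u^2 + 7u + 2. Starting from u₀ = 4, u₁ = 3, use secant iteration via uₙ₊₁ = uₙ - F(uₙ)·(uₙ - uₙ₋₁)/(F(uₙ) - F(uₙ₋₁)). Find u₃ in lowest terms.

34/9

F(4) = -2, F(3) = 5. u₂ = 3 - 5·(3 - 4)/(5 - (-2)) = 26/7.
F(3) = 5, F(26/7) = 20/49. u₃ = (26/7) - (20/49)·((26/7) - 3)/((20/49) - 5) = 34/9.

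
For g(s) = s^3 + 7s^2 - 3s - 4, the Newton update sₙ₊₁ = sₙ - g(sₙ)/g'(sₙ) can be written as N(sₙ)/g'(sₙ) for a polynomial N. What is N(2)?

48

g'(s) = 3s^2 + 14s - 3.
N(s) = s·g'(s) - g(s) = s·(3s^2 + 14s - 3) - (s^3 + 7s^2 - 3s - 4) = 2s^3 + 7s^2 + 4.
N(2) = 48.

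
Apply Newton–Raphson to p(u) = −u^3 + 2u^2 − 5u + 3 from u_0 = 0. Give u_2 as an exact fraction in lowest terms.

p'(u) = −3u^2 + 4u − 5.
p(0) = 3, p'(0) = −5, so u_1 = 0 − 3/(−5) = 3/5.
p(3/5) = 63/125, p'(3/5) = −92/25, so u_2 = (3/5) − (63/125)/(−92/25) = 339/460.

339/460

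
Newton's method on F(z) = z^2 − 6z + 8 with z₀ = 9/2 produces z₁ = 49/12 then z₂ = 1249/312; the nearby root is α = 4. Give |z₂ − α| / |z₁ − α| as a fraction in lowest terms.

z₁ − α = 49/12 − 4 = 1/12, so |z₁ − α| = 1/12.
z₂ − α = 1249/312 − 4 = 1/312, so |z₂ − α| = 1/312.
Ratio = (1/312) / (1/12) = 1/26.

1/26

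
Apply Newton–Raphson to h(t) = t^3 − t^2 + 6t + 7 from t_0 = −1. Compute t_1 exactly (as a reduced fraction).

h'(t) = 3t^2 − 2t + 6.
h(−1) = −1, h'(−1) = 11, so t_1 = (−1) − (−1)/11 = −10/11.

−10/11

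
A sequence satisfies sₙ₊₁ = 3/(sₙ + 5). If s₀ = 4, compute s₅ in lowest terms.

1479/2732

s₁ = 3/(4 + 5) = 1/3.
s₂ = 3/(1/3 + 5) = 9/16.
s₃ = 3/(9/16 + 5) = 48/89.
s₄ = 3/(48/89 + 5) = 267/493.
s₅ = 3/(267/493 + 5) = 1479/2732.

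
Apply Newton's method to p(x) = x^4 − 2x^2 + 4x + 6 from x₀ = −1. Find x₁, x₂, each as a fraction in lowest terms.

p'(x) = 4x^3 − 4x + 4.
p(−1) = 1, p'(−1) = 4, so x₁ = (−1) − 1/4 = −5/4.
p(−5/4) = 81/256, p'(−5/4) = 19/16, so x₂ = (−5/4) − (81/256)/(19/16) = −461/304.

x₁ = −5/4, x₂ = −461/304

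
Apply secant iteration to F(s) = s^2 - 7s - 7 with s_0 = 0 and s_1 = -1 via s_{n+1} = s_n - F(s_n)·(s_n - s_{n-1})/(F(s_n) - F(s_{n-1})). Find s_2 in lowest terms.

-7/8

F(0) = -7, F(-1) = 1. s_2 = (-1) - 1·((-1) - 0)/(1 - (-7)) = -7/8.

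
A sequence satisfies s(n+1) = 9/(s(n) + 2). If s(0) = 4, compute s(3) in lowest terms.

63/32

s(1) = 9/(4 + 2) = 3/2.
s(2) = 9/(3/2 + 2) = 18/7.
s(3) = 9/(18/7 + 2) = 63/32.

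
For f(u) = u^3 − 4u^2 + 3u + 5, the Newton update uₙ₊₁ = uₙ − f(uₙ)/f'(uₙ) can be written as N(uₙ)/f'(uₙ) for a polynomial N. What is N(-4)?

f'(u) = 3u^2 − 8u + 3.
N(u) = u·f'(u) − f(u) = u·(3u^2 − 8u + 3) − (u^3 − 4u^2 + 3u + 5) = 2u^3 − 4u^2 − 5.
N(-4) = −197.

−197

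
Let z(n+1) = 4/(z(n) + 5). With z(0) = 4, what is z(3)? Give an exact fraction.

z(1) = 4/(4 + 5) = 4/9.
z(2) = 4/(4/9 + 5) = 36/49.
z(3) = 4/(36/49 + 5) = 196/281.

196/281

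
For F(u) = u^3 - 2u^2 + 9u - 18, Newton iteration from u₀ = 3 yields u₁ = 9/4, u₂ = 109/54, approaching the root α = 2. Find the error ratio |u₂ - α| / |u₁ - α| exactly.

2/27

u₁ - α = 9/4 - 2 = 1/4, so |u₁ - α| = 1/4.
u₂ - α = 109/54 - 2 = 1/54, so |u₂ - α| = 1/54.
Ratio = (1/54) / (1/4) = 2/27.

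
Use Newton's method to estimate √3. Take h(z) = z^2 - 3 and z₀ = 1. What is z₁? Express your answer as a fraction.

2

h'(z) = 2z.
h(1) = -2, h'(1) = 2, so z₁ = 1 - (-2)/2 = 2.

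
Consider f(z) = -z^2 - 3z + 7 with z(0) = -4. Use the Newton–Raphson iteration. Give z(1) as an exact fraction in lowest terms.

-23/5

f'(z) = -2z - 3.
f(-4) = 3, f'(-4) = 5, so z(1) = (-4) - 3/5 = -23/5.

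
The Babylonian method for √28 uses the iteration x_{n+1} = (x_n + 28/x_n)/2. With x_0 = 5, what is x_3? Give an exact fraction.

62921681/11891080

x_1 = (5 + 28/5)/2 = 53/10.
x_2 = (53/10 + 28/(53/10))/2 = 5609/1060.
x_3 = (5609/1060 + 28/(5609/1060))/2 = 62921681/11891080.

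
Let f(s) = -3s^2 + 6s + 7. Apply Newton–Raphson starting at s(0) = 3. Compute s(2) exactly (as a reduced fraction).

373/132

f'(s) = -6s + 6.
f(3) = -2, f'(3) = -12, so s(1) = 3 - (-2)/(-12) = 17/6.
f(17/6) = -1/12, f'(17/6) = -11, so s(2) = (17/6) - (-1/12)/(-11) = 373/132.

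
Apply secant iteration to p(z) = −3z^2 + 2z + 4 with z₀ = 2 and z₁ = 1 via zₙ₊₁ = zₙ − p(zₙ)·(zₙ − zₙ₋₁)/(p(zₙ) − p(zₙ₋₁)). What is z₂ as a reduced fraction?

p(2) = −4, p(1) = 3. z₂ = 1 − 3·(1 − 2)/(3 − (−4)) = 10/7.

10/7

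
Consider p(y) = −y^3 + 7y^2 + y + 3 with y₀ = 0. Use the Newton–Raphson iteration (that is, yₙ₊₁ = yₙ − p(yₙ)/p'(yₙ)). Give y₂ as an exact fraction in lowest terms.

−57/34

p'(y) = −3y^2 + 14y + 1.
p(0) = 3, p'(0) = 1, so y₁ = 0 − 3/1 = −3.
p(−3) = 90, p'(−3) = −68, so y₂ = (−3) − 90/(−68) = −57/34.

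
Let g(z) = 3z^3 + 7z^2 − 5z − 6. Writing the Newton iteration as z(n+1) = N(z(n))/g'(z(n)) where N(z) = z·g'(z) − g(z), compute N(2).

g'(z) = 9z^2 + 14z − 5.
N(z) = z·g'(z) − g(z) = z·(9z^2 + 14z − 5) − (3z^3 + 7z^2 − 5z − 6) = 6z^3 + 7z^2 + 6.
N(2) = 82.

82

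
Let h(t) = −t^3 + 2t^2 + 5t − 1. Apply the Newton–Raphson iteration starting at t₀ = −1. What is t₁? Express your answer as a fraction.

h'(t) = −3t^2 + 4t + 5.
h(−1) = −3, h'(−1) = −2, so t₁ = (−1) − (−3)/(−2) = −5/2.

−5/2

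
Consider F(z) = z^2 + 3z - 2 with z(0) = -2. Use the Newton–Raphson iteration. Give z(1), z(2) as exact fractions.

z(1) = -6, z(2) = -38/9

F'(z) = 2z + 3.
F(-2) = -4, F'(-2) = -1, so z(1) = (-2) - (-4)/(-1) = -6.
F(-6) = 16, F'(-6) = -9, so z(2) = (-6) - 16/(-9) = -38/9.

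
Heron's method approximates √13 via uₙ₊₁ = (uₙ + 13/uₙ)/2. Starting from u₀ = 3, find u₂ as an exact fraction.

119/33

u₁ = (3 + 13/3)/2 = 11/3.
u₂ = (11/3 + 13/(11/3))/2 = 119/33.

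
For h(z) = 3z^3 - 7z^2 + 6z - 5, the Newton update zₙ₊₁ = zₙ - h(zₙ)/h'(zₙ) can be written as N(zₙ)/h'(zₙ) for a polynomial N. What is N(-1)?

h'(z) = 9z^2 - 14z + 6.
N(z) = z·h'(z) - h(z) = z·(9z^2 - 14z + 6) - (3z^3 - 7z^2 + 6z - 5) = 6z^3 - 7z^2 + 5.
N(-1) = -8.

-8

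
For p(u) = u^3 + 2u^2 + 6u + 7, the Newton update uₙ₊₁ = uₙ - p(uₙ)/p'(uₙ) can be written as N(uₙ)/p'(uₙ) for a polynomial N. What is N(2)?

p'(u) = 3u^2 + 4u + 6.
N(u) = u·p'(u) - p(u) = u·(3u^2 + 4u + 6) - (u^3 + 2u^2 + 6u + 7) = 2u^3 + 2u^2 - 7.
N(2) = 17.

17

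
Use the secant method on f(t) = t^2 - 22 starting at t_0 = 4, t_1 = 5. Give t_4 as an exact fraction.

1909/407

f(4) = -6, f(5) = 3. t_2 = 5 - 3·(5 - 4)/(3 - (-6)) = 14/3.
f(5) = 3, f(14/3) = -2/9. t_3 = (14/3) - (-2/9)·((14/3) - 5)/((-2/9) - 3) = 136/29.
f(14/3) = -2/9, f(136/29) = -6/841. t_4 = (136/29) - (-6/841)·((136/29) - (14/3))/((-6/841) - (-2/9)) = 1909/407.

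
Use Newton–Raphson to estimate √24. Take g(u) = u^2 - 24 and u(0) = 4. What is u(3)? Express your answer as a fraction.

4801/980

g'(u) = 2u.
g(4) = -8, g'(4) = 8, so u(1) = 4 - (-8)/8 = 5.
g(5) = 1, g'(5) = 10, so u(2) = 5 - 1/10 = 49/10.
g(49/10) = 1/100, g'(49/10) = 49/5, so u(3) = (49/10) - (1/100)/(49/5) = 4801/980.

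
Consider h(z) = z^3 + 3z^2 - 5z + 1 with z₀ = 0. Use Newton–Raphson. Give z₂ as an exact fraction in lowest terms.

27/115

h'(z) = 3z^2 + 6z - 5.
h(0) = 1, h'(0) = -5, so z₁ = 0 - 1/(-5) = 1/5.
h(1/5) = 16/125, h'(1/5) = -92/25, so z₂ = (1/5) - (16/125)/(-92/25) = 27/115.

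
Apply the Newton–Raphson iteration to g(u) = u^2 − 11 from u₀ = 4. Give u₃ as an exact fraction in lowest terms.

4106353/1238112

g'(u) = 2u.
g(4) = 5, g'(4) = 8, so u₁ = 4 − 5/8 = 27/8.
g(27/8) = 25/64, g'(27/8) = 27/4, so u₂ = (27/8) − (25/64)/(27/4) = 1433/432.
g(1433/432) = 625/186624, g'(1433/432) = 1433/216, so u₃ = (1433/432) − (625/186624)/(1433/216) = 4106353/1238112.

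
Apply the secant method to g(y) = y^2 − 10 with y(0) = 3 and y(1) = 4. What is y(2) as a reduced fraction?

g(3) = −1, g(4) = 6. y(2) = 4 − 6·(4 − 3)/(6 − (−1)) = 22/7.

22/7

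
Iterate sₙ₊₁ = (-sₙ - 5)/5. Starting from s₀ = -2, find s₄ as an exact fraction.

s₁ = (-(-2) - 5)/5 = -3/5.
s₂ = (-(-3/5) - 5)/5 = -22/25.
s₃ = (-(-22/25) - 5)/5 = -103/125.
s₄ = (-(-103/125) - 5)/5 = -522/625.

-522/625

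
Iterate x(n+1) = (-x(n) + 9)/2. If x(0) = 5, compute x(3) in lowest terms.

x(1) = (-5 + 9)/2 = 2.
x(2) = (-2 + 9)/2 = 7/2.
x(3) = (-(7/2) + 9)/2 = 11/4.

11/4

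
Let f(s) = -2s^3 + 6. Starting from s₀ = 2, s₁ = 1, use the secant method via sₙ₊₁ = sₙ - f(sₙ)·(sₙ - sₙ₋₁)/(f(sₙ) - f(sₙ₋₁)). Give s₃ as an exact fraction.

291/193

f(2) = -10, f(1) = 4. s₂ = 1 - 4·(1 - 2)/(4 - (-10)) = 9/7.
f(1) = 4, f(9/7) = 600/343. s₃ = (9/7) - (600/343)·((9/7) - 1)/((600/343) - 4) = 291/193.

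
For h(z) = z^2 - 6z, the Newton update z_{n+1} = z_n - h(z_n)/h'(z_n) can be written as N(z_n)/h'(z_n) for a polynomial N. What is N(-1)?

h'(z) = 2z - 6.
N(z) = z·h'(z) - h(z) = z·(2z - 6) - (z^2 - 6z) = z^2.
N(-1) = 1.

1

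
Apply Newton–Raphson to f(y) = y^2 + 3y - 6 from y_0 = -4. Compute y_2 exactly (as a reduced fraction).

-634/145

f'(y) = 2y + 3.
f(-4) = -2, f'(-4) = -5, so y_1 = (-4) - (-2)/(-5) = -22/5.
f(-22/5) = 4/25, f'(-22/5) = -29/5, so y_2 = (-22/5) - (4/25)/(-29/5) = -634/145.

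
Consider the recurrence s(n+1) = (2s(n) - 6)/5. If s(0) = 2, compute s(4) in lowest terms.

s(1) = (2·2 - 6)/5 = -2/5.
s(2) = (2·(-2/5) - 6)/5 = -34/25.
s(3) = (2·(-34/25) - 6)/5 = -218/125.
s(4) = (2·(-218/125) - 6)/5 = -1186/625.

-1186/625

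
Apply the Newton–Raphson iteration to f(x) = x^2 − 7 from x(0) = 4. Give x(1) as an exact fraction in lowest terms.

23/8

f'(x) = 2x.
f(4) = 9, f'(4) = 8, so x(1) = 4 − 9/8 = 23/8.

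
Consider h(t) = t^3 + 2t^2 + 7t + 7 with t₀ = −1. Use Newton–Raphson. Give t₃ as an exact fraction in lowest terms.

h'(t) = 3t^2 + 4t + 7.
h(−1) = 1, h'(−1) = 6, so t₁ = (−1) − 1/6 = −7/6.
h(−7/6) = −7/216, h'(−7/6) = 77/12, so t₂ = (−7/6) − (−7/216)/(77/12) = −115/99.
h(−115/99) = −37/970299, h'(−115/99) = 20914/3267, so t₃ = (−115/99) − (−37/970299)/(20914/3267) = −7215293/6211458.

−7215293/6211458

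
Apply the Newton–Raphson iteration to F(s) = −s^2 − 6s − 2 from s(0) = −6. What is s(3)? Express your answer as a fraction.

−68833/12192

F'(s) = −2s − 6.
F(−6) = −2, F'(−6) = 6, so s(1) = (−6) − (−2)/6 = −17/3.
F(−17/3) = −1/9, F'(−17/3) = 16/3, so s(2) = (−17/3) − (−1/9)/(16/3) = −271/48.
F(−271/48) = −1/2304, F'(−271/48) = 127/24, so s(3) = (−271/48) − (−1/2304)/(127/24) = −68833/12192.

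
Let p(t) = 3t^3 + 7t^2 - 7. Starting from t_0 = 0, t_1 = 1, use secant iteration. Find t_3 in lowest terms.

p(0) = -7, p(1) = 3. t_2 = 1 - 3·(1 - 0)/(3 - (-7)) = 7/10.
p(1) = 3, p(7/10) = -2541/1000. t_3 = (7/10) - (-2541/1000)·((7/10) - 1)/((-2541/1000) - 3) = 1547/1847.

1547/1847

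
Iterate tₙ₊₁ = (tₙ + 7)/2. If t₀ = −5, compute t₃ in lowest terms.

11/2

t₁ = ((−5) + 7)/2 = 1.
t₂ = (1 + 7)/2 = 4.
t₃ = (4 + 7)/2 = 11/2.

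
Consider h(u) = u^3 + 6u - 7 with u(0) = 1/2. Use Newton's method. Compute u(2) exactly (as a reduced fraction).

186559/186219

h'(u) = 3u^2 + 6.
h(1/2) = -31/8, h'(1/2) = 27/4, so u(1) = (1/2) - (-31/8)/(27/4) = 29/27.
h(29/27) = 13454/19683, h'(29/27) = 2299/243, so u(2) = (29/27) - (13454/19683)/(2299/243) = 186559/186219.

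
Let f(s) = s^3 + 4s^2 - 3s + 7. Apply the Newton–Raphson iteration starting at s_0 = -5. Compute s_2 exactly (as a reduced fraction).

-2407045/490928

f'(s) = 3s^2 + 8s - 3.
f(-5) = -3, f'(-5) = 32, so s_1 = (-5) - (-3)/32 = -157/32.
f(-157/32) = -3141/32768, f'(-157/32) = 30683/1024, so s_2 = (-157/32) - (-3141/32768)/(30683/1024) = -2407045/490928.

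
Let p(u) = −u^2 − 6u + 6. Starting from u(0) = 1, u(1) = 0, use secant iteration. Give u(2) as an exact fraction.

p(1) = −1, p(0) = 6. u(2) = 0 − 6·(0 − 1)/(6 − (−1)) = 6/7.

6/7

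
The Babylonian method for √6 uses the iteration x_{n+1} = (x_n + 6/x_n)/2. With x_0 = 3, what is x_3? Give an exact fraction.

x_1 = (3 + 6/3)/2 = 5/2.
x_2 = (5/2 + 6/(5/2))/2 = 49/20.
x_3 = (49/20 + 6/(49/20))/2 = 4801/1960.

4801/1960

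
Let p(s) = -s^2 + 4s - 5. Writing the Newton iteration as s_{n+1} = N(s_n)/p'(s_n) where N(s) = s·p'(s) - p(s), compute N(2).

1

p'(s) = -2s + 4.
N(s) = s·p'(s) - p(s) = s·(-2s + 4) - (-s^2 + 4s - 5) = -s^2 + 5.
N(2) = 1.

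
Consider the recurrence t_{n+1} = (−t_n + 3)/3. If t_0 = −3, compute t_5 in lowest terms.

t_1 = (−(−3) + 3)/3 = 2.
t_2 = (−2 + 3)/3 = 1/3.
t_3 = (−(1/3) + 3)/3 = 8/9.
t_4 = (−(8/9) + 3)/3 = 19/27.
t_5 = (−(19/27) + 3)/3 = 62/81.

62/81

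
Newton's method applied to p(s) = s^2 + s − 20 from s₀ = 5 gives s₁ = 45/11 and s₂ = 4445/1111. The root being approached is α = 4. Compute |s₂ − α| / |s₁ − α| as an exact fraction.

s₁ − α = 45/11 − 4 = 1/11, so |s₁ − α| = 1/11.
s₂ − α = 4445/1111 − 4 = 1/1111, so |s₂ − α| = 1/1111.
Ratio = (1/1111) / (1/11) = 1/101.

1/101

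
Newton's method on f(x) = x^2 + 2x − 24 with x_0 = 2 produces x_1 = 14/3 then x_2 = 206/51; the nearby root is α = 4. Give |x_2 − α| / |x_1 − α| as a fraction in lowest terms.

x_1 − α = 14/3 − 4 = 2/3, so |x_1 − α| = 2/3.
x_2 − α = 206/51 − 4 = 2/51, so |x_2 − α| = 2/51.
Ratio = (2/51) / (2/3) = 1/17.

1/17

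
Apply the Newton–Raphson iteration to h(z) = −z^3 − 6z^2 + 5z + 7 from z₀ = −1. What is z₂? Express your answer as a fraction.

h'(z) = −3z^2 − 12z + 5.
h(−1) = −3, h'(−1) = 14, so z₁ = (−1) − (−3)/14 = −11/14.
h(−11/14) = −405/2744, h'(−11/14) = 2465/196, so z₂ = (−11/14) − (−405/2744)/(2465/196) = −2671/3451.

−2671/3451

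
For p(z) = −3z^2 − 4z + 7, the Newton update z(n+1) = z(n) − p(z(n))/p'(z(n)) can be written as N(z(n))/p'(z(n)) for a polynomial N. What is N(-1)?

p'(z) = −6z − 4.
N(z) = z·p'(z) − p(z) = z·(−6z − 4) − (−3z^2 − 4z + 7) = −3z^2 − 7.
N(-1) = −10.

−10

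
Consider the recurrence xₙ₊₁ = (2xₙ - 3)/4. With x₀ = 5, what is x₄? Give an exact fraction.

-35/32

x₁ = (2·5 - 3)/4 = 7/4.
x₂ = (2·(7/4) - 3)/4 = 1/8.
x₃ = (2·(1/8) - 3)/4 = -11/16.
x₄ = (2·(-11/16) - 3)/4 = -35/32.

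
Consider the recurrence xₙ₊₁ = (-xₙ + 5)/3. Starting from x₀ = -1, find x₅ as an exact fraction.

34/27

x₁ = (-(-1) + 5)/3 = 2.
x₂ = (-2 + 5)/3 = 1.
x₃ = (-1 + 5)/3 = 4/3.
x₄ = (-(4/3) + 5)/3 = 11/9.
x₅ = (-(11/9) + 5)/3 = 34/27.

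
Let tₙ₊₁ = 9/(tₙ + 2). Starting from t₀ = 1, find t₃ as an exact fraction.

45/19

t₁ = 9/(1 + 2) = 3.
t₂ = 9/(3 + 2) = 9/5.
t₃ = 9/(9/5 + 2) = 45/19.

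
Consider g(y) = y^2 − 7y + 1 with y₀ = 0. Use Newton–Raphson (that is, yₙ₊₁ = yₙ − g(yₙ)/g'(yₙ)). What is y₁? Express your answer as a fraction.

1/7

g'(y) = 2y − 7.
g(0) = 1, g'(0) = −7, so y₁ = 0 − 1/(−7) = 1/7.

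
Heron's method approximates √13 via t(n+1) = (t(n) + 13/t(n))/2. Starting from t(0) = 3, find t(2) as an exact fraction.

119/33

t(1) = (3 + 13/3)/2 = 11/3.
t(2) = (11/3 + 13/(11/3))/2 = 119/33.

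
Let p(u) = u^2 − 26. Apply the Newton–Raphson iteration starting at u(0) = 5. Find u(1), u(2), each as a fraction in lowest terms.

u(1) = 51/10, u(2) = 5201/1020

p'(u) = 2u.
p(5) = −1, p'(5) = 10, so u(1) = 5 − (−1)/10 = 51/10.
p(51/10) = 1/100, p'(51/10) = 51/5, so u(2) = (51/10) − (1/100)/(51/5) = 5201/1020.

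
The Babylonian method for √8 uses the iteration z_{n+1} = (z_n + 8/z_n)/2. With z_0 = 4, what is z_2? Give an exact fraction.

z_1 = (4 + 8/4)/2 = 3.
z_2 = (3 + 8/3)/2 = 17/6.

17/6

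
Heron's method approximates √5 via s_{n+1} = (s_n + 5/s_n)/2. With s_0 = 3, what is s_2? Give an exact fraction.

47/21

s_1 = (3 + 5/3)/2 = 7/3.
s_2 = (7/3 + 5/(7/3))/2 = 47/21.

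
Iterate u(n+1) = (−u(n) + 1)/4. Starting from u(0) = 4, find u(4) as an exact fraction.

55/256

u(1) = (−4 + 1)/4 = −3/4.
u(2) = (−(−3/4) + 1)/4 = 7/16.
u(3) = (−(7/16) + 1)/4 = 9/64.
u(4) = (−(9/64) + 1)/4 = 55/256.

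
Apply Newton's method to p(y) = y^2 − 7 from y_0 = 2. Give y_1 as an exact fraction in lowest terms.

11/4

p'(y) = 2y.
p(2) = −3, p'(2) = 4, so y_1 = 2 − (−3)/4 = 11/4.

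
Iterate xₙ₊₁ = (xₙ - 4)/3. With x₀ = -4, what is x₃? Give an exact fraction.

-56/27

x₁ = ((-4) - 4)/3 = -8/3.
x₂ = ((-8/3) - 4)/3 = -20/9.
x₃ = ((-20/9) - 4)/3 = -56/27.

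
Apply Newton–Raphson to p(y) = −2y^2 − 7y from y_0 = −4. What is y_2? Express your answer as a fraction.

−2048/585

p'(y) = −4y − 7.
p(−4) = −4, p'(−4) = 9, so y_1 = (−4) − (−4)/9 = −32/9.
p(−32/9) = −32/81, p'(−32/9) = 65/9, so y_2 = (−32/9) − (−32/81)/(65/9) = −2048/585.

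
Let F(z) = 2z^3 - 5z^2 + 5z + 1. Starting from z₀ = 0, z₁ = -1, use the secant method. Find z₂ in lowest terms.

-1/12

F(0) = 1, F(-1) = -11. z₂ = (-1) - (-11)·((-1) - 0)/((-11) - 1) = -1/12.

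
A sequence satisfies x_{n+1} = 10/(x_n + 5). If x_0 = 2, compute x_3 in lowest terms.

x_1 = 10/(2 + 5) = 10/7.
x_2 = 10/(10/7 + 5) = 14/9.
x_3 = 10/(14/9 + 5) = 90/59.

90/59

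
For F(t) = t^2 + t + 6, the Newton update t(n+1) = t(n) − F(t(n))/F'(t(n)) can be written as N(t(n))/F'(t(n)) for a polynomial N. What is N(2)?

F'(t) = 2t + 1.
N(t) = t·F'(t) − F(t) = t·(2t + 1) − (t^2 + t + 6) = t^2 − 6.
N(2) = −2.

−2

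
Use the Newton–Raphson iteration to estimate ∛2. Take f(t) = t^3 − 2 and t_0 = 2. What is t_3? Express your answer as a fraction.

125116/99225

f'(t) = 3t^2.
f(2) = 6, f'(2) = 12, so t_1 = 2 − 6/12 = 3/2.
f(3/2) = 11/8, f'(3/2) = 27/4, so t_2 = (3/2) − (11/8)/(27/4) = 35/27.
f(35/27) = 3509/19683, f'(35/27) = 1225/243, so t_3 = (35/27) − (3509/19683)/(1225/243) = 125116/99225.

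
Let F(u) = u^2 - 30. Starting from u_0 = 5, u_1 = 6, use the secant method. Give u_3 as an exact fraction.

115/21

F(5) = -5, F(6) = 6. u_2 = 6 - 6·(6 - 5)/(6 - (-5)) = 60/11.
F(6) = 6, F(60/11) = -30/121. u_3 = (60/11) - (-30/121)·((60/11) - 6)/((-30/121) - 6) = 115/21.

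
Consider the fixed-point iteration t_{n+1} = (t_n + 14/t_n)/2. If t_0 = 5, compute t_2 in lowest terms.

t_1 = (5 + 14/5)/2 = 39/10.
t_2 = (39/10 + 14/(39/10))/2 = 2921/780.

2921/780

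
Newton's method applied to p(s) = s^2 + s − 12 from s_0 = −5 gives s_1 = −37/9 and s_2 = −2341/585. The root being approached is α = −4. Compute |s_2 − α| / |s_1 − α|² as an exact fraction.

9/65

s_1 − α = −37/9 − (−4) = −37/9 + 4 = −1/9, so |s_1 − α| = 1/9.
s_2 − α = −2341/585 − (−4) = −2341/585 + 4 = −1/585, so |s_2 − α| = 1/585.
|s_1 − α|² = 1/81.
Ratio = (1/585) / (1/81) = 9/65.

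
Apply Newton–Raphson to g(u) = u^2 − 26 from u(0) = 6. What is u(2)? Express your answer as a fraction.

1897/372

g'(u) = 2u.
g(6) = 10, g'(6) = 12, so u(1) = 6 − 10/12 = 31/6.
g(31/6) = 25/36, g'(31/6) = 31/3, so u(2) = (31/6) − (25/36)/(31/3) = 1897/372.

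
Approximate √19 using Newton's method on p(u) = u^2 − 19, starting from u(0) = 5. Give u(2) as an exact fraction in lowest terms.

959/220

p'(u) = 2u.
p(5) = 6, p'(5) = 10, so u(1) = 5 − 6/10 = 22/5.
p(22/5) = 9/25, p'(22/5) = 44/5, so u(2) = (22/5) − (9/25)/(44/5) = 959/220.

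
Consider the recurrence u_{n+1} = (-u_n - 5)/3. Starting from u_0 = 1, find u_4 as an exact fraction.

-11/9

u_1 = (-1 - 5)/3 = -2.
u_2 = (-(-2) - 5)/3 = -1.
u_3 = (-(-1) - 5)/3 = -4/3.
u_4 = (-(-4/3) - 5)/3 = -11/9.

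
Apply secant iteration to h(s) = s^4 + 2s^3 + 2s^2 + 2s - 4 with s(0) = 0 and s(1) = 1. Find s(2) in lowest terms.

4/7

h(0) = -4, h(1) = 3. s(2) = 1 - 3·(1 - 0)/(3 - (-4)) = 4/7.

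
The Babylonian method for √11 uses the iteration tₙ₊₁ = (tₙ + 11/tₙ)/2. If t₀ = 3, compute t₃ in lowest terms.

t₁ = (3 + 11/3)/2 = 10/3.
t₂ = (10/3 + 11/(10/3))/2 = 199/60.
t₃ = (199/60 + 11/(199/60))/2 = 79201/23880.

79201/23880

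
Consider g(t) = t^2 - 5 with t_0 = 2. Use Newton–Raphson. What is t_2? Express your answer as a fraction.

g'(t) = 2t.
g(2) = -1, g'(2) = 4, so t_1 = 2 - (-1)/4 = 9/4.
g(9/4) = 1/16, g'(9/4) = 9/2, so t_2 = (9/4) - (1/16)/(9/2) = 161/72.

161/72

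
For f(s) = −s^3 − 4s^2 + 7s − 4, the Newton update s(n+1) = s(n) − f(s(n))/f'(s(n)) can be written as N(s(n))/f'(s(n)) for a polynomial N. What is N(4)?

f'(s) = −3s^2 − 8s + 7.
N(s) = s·f'(s) − f(s) = s·(−3s^2 − 8s + 7) − (−s^3 − 4s^2 + 7s − 4) = −2s^3 − 4s^2 + 4.
N(4) = −188.

−188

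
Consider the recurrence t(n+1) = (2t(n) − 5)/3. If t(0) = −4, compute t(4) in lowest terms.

−389/81

t(1) = (2·(−4) − 5)/3 = −13/3.
t(2) = (2·(−13/3) − 5)/3 = −41/9.
t(3) = (2·(−41/9) − 5)/3 = −127/27.
t(4) = (2·(−127/27) − 5)/3 = −389/81.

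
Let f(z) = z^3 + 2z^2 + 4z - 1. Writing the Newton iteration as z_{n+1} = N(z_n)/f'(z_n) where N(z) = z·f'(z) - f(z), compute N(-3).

-35

f'(z) = 3z^2 + 4z + 4.
N(z) = z·f'(z) - f(z) = z·(3z^2 + 4z + 4) - (z^3 + 2z^2 + 4z - 1) = 2z^3 + 2z^2 + 1.
N(-3) = -35.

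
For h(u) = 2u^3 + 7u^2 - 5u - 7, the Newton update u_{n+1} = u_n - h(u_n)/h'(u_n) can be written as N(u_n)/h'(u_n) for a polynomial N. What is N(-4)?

h'(u) = 6u^2 + 14u - 5.
N(u) = u·h'(u) - h(u) = u·(6u^2 + 14u - 5) - (2u^3 + 7u^2 - 5u - 7) = 4u^3 + 7u^2 + 7.
N(-4) = -137.

-137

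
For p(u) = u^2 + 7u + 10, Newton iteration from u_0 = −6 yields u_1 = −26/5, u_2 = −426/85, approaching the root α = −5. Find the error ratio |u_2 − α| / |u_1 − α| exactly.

u_1 − α = −26/5 − (−5) = −26/5 + 5 = −1/5, so |u_1 − α| = 1/5.
u_2 − α = −426/85 − (−5) = −426/85 + 5 = −1/85, so |u_2 − α| = 1/85.
Ratio = (1/85) / (1/5) = 1/17.

1/17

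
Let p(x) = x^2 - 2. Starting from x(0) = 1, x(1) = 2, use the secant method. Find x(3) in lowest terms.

7/5

p(1) = -1, p(2) = 2. x(2) = 2 - 2·(2 - 1)/(2 - (-1)) = 4/3.
p(2) = 2, p(4/3) = -2/9. x(3) = (4/3) - (-2/9)·((4/3) - 2)/((-2/9) - 2) = 7/5.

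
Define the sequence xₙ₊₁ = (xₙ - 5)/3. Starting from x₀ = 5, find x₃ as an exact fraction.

-20/9

x₁ = (5 - 5)/3 = 0.
x₂ = (0 - 5)/3 = -5/3.
x₃ = ((-5/3) - 5)/3 = -20/9.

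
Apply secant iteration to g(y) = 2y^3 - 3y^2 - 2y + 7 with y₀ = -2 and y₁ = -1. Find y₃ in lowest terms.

-3481/2599

g(-2) = -17, g(-1) = 4. y₂ = (-1) - 4·((-1) - (-2))/(4 - (-17)) = -25/21.
g(-1) = 4, g(-25/21) = 16252/9261. y₃ = (-25/21) - (16252/9261)·((-25/21) - (-1))/((16252/9261) - 4) = -3481/2599.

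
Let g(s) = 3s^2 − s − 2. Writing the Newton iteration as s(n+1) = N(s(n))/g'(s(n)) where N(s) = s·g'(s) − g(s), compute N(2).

g'(s) = 6s − 1.
N(s) = s·g'(s) − g(s) = s·(6s − 1) − (3s^2 − s − 2) = 3s^2 + 2.
N(2) = 14.

14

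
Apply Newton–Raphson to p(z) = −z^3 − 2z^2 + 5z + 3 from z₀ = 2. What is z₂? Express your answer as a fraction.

p'(z) = −3z^2 − 4z + 5.
p(2) = −3, p'(2) = −15, so z₁ = 2 − (−3)/(−15) = 9/5.
p(9/5) = −39/125, p'(9/5) = −298/25, so z₂ = (9/5) − (−39/125)/(−298/25) = 2643/1490.

2643/1490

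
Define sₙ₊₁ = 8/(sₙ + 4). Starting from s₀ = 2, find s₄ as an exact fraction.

22/15

s₁ = 8/(2 + 4) = 4/3.
s₂ = 8/(4/3 + 4) = 3/2.
s₃ = 8/(3/2 + 4) = 16/11.
s₄ = 8/(16/11 + 4) = 22/15.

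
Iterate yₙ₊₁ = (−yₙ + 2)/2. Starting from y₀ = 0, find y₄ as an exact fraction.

y₁ = (−0 + 2)/2 = 1.
y₂ = (−1 + 2)/2 = 1/2.
y₃ = (−(1/2) + 2)/2 = 3/4.
y₄ = (−(3/4) + 2)/2 = 5/8.

5/8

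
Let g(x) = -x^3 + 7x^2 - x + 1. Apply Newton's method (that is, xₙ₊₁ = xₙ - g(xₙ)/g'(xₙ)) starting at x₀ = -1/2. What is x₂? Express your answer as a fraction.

38827/113155

g'(x) = -3x^2 + 14x - 1.
g(-1/2) = 27/8, g'(-1/2) = -35/4, so x₁ = (-1/2) - (27/8)/(-35/4) = -4/35.
g(-4/35) = 51759/42875, g'(-4/35) = -3233/1225, so x₂ = (-4/35) - (51759/42875)/(-3233/1225) = 38827/113155.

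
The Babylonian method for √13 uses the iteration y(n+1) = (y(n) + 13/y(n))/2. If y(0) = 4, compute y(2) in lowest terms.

1673/464

y(1) = (4 + 13/4)/2 = 29/8.
y(2) = (29/8 + 13/(29/8))/2 = 1673/464.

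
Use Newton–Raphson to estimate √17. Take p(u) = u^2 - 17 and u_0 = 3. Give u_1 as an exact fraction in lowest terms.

p'(u) = 2u.
p(3) = -8, p'(3) = 6, so u_1 = 3 - (-8)/6 = 13/3.

13/3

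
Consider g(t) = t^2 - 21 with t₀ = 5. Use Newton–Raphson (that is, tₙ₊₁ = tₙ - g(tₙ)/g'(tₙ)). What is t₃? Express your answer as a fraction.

g'(t) = 2t.
g(5) = 4, g'(5) = 10, so t₁ = 5 - 4/10 = 23/5.
g(23/5) = 4/25, g'(23/5) = 46/5, so t₂ = (23/5) - (4/25)/(46/5) = 527/115.
g(527/115) = 4/13225, g'(527/115) = 1054/115, so t₃ = (527/115) - (4/13225)/(1054/115) = 277727/60605.

277727/60605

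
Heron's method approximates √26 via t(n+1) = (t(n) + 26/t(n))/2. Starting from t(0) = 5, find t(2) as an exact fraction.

5201/1020

t(1) = (5 + 26/5)/2 = 51/10.
t(2) = (51/10 + 26/(51/10))/2 = 5201/1020.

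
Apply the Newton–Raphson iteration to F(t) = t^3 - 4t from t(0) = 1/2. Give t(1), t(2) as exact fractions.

F'(t) = 3t^2 - 4.
F(1/2) = -15/8, F'(1/2) = -13/4, so t(1) = (1/2) - (-15/8)/(-13/4) = -1/13.
F(-1/13) = 675/2197, F'(-1/13) = -673/169, so t(2) = (-1/13) - (675/2197)/(-673/169) = 2/8749.

t(1) = -1/13, t(2) = 2/8749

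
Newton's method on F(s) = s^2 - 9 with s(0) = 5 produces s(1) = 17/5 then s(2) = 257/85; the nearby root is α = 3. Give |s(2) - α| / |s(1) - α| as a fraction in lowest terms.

s(1) - α = 17/5 - 3 = 2/5, so |s(1) - α| = 2/5.
s(2) - α = 257/85 - 3 = 2/85, so |s(2) - α| = 2/85.
Ratio = (2/85) / (2/5) = 1/17.

1/17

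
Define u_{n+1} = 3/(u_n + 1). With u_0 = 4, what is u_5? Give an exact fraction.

141/116

u_1 = 3/(4 + 1) = 3/5.
u_2 = 3/(3/5 + 1) = 15/8.
u_3 = 3/(15/8 + 1) = 24/23.
u_4 = 3/(24/23 + 1) = 69/47.
u_5 = 3/(69/47 + 1) = 141/116.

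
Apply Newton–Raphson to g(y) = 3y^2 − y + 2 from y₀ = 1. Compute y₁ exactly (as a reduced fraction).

1/5

g'(y) = 6y − 1.
g(1) = 4, g'(1) = 5, so y₁ = 1 − 4/5 = 1/5.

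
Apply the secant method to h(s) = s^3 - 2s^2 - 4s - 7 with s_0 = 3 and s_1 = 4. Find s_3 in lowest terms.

h(3) = -10, h(4) = 9. s_2 = 4 - 9·(4 - 3)/(9 - (-10)) = 67/19.
h(4) = 9, h(67/19) = -14580/6859. s_3 = (67/19) - (-14580/6859)·((67/19) - 4)/((-14580/6859) - 9) = 30667/8479.

30667/8479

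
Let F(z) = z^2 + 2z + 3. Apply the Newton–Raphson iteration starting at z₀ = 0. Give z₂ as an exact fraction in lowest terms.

F'(z) = 2z + 2.
F(0) = 3, F'(0) = 2, so z₁ = 0 − 3/2 = −3/2.
F(−3/2) = 9/4, F'(−3/2) = −1, so z₂ = (−3/2) − (9/4)/(−1) = 3/4.

3/4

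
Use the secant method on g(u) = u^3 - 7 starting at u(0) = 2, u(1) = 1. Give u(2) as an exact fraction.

13/7

g(2) = 1, g(1) = -6. u(2) = 1 - (-6)·(1 - 2)/((-6) - 1) = 13/7.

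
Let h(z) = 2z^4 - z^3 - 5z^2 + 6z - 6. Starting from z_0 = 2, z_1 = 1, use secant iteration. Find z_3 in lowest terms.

2319/947

h(2) = 10, h(1) = -4. z_2 = 1 - (-4)·(1 - 2)/((-4) - 10) = 9/7.
h(1) = -4, h(9/7) = -7710/2401. z_3 = (9/7) - (-7710/2401)·((9/7) - 1)/((-7710/2401) - (-4)) = 2319/947.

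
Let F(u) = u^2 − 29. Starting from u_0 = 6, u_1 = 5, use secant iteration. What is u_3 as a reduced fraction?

307/57

F(6) = 7, F(5) = −4. u_2 = 5 − (−4)·(5 − 6)/((−4) − 7) = 59/11.
F(5) = −4, F(59/11) = −28/121. u_3 = (59/11) − (−28/121)·((59/11) − 5)/((−28/121) − (−4)) = 307/57.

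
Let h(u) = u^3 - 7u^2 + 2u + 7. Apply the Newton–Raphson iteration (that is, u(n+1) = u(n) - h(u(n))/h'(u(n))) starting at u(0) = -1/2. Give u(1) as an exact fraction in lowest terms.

h'(u) = 3u^2 - 14u + 2.
h(-1/2) = 33/8, h'(-1/2) = 39/4, so u(1) = (-1/2) - (33/8)/(39/4) = -12/13.

-12/13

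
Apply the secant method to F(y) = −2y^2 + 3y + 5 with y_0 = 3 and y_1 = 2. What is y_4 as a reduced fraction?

4937/1975

F(3) = −4, F(2) = 3. y_2 = 2 − 3·(2 − 3)/(3 − (−4)) = 17/7.
F(2) = 3, F(17/7) = 24/49. y_3 = (17/7) − (24/49)·((17/7) − 2)/((24/49) − 3) = 103/41.
F(17/7) = 24/49, F(103/41) = −144/1681. y_4 = (103/41) − (−144/1681)·((103/41) − (17/7))/((−144/1681) − (24/49)) = 4937/1975.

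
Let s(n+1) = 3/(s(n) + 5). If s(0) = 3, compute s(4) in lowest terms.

717/1324

s(1) = 3/(3 + 5) = 3/8.
s(2) = 3/(3/8 + 5) = 24/43.
s(3) = 3/(24/43 + 5) = 129/239.
s(4) = 3/(129/239 + 5) = 717/1324.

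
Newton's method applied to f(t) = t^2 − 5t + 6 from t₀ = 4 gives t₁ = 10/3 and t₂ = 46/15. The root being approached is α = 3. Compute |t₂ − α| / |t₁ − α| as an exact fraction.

1/5

t₁ − α = 10/3 − 3 = 1/3, so |t₁ − α| = 1/3.
t₂ − α = 46/15 − 3 = 1/15, so |t₂ − α| = 1/15.
Ratio = (1/15) / (1/3) = 1/5.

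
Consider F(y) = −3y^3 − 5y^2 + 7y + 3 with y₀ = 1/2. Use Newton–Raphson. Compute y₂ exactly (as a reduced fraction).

F'(y) = −9y^2 − 10y + 7.
F(1/2) = 39/8, F'(1/2) = −1/4, so y₁ = (1/2) − (39/8)/(−1/4) = 20.
F(20) = −25857, F'(20) = −3793, so y₂ = 20 − (−25857)/(−3793) = 50003/3793.

50003/3793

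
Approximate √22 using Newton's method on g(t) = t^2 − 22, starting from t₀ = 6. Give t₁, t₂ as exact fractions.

t₁ = 29/6, t₂ = 1633/348

g'(t) = 2t.
g(6) = 14, g'(6) = 12, so t₁ = 6 − 14/12 = 29/6.
g(29/6) = 49/36, g'(29/6) = 29/3, so t₂ = (29/6) − (49/36)/(29/3) = 1633/348.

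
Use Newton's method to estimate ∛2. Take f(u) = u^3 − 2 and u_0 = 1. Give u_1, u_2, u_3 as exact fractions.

f'(u) = 3u^2.
f(1) = −1, f'(1) = 3, so u_1 = 1 − (−1)/3 = 4/3.
f(4/3) = 10/27, f'(4/3) = 16/3, so u_2 = (4/3) − (10/27)/(16/3) = 91/72.
f(91/72) = 7075/373248, f'(91/72) = 8281/1728, so u_3 = (91/72) − (7075/373248)/(8281/1728) = 1126819/894348.

u_1 = 4/3, u_2 = 91/72, u_3 = 1126819/894348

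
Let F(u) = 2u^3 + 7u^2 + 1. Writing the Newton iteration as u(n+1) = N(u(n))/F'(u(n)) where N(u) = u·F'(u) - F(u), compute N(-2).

F'(u) = 6u^2 + 14u.
N(u) = u·F'(u) - F(u) = u·(6u^2 + 14u) - (2u^3 + 7u^2 + 1) = 4u^3 + 7u^2 - 1.
N(-2) = -5.

-5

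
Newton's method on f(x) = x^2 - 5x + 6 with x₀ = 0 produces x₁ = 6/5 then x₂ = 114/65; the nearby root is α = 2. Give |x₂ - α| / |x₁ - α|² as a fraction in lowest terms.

5/13

x₁ - α = 6/5 - 2 = -4/5, so |x₁ - α| = 4/5.
x₂ - α = 114/65 - 2 = -16/65, so |x₂ - α| = 16/65.
|x₁ - α|² = 16/25.
Ratio = (16/65) / (16/25) = 5/13.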